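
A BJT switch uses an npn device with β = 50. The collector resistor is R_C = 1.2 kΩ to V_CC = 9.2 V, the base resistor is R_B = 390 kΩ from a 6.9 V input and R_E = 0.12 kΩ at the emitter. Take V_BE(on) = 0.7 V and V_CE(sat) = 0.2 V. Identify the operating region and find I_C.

Assume active. Base-emitter loop: I_B = (V_BB − V_BE)/(R_B + (β+1)R_E) = (6.9 − 0.7)/(390 + 51×0.12) = 0.0157 mA.
I_C = β·I_B = 50×0.0157 = 0.783 mA.
V_CE = V_CC − I_C·R_C − I_E·R_E = 9.2 − 0.783×1.2 − 0.798×0.12 = 8.17 V > V_CE(sat), so the active-region assumption holds.

active; I_C ≈ 0.78 mA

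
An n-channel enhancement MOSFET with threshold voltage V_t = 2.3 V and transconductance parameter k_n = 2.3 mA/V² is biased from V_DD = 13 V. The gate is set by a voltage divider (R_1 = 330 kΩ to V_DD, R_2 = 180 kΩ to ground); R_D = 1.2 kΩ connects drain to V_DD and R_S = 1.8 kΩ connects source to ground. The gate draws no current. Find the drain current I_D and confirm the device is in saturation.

V_G = V_DD·R_2/(R_1+R_2) = 13×180/510 = 4.59 V.
Assume saturation: I_D = (k_n/2)(V_GS − V_t)² with V_GS = V_G − I_D·R_S = 4.59 − 1.8·I_D.
Substituting gives 3.73·I_D² − 10.5·I_D + 6.02 = 0, with roots I_D = 0.806 or 2 mA.
The root I_D = 2 mA gives V_GS = 0.98 V ≤ V_t, so take I_D = 0.806 mA.
Then V_GS = 3.14 V and V_DS = V_DD − I_D(R_D+R_S) = 13 − 0.806×3 = 10.6 V.
Saturation requires V_DS ≥ V_GS − V_t = 0.837 V; 10.6 ≥ 0.837 ✓.

I_D ≈ 0.81 mA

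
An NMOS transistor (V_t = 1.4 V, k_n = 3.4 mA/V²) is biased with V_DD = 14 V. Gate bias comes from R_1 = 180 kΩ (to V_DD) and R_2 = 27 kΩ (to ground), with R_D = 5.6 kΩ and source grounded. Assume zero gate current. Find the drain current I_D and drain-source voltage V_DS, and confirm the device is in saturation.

I_D ≈ 0.31 mA, V_DS ≈ 12 V

V_G = V_DD·R_2/(R_1+R_2) = 14×27/207 = 1.83 V. With the source grounded, V_GS = V_G = 1.83 V.
Assume saturation: I_D = (k_n/2)(V_GS − V_t)² = (3.4/2)×(1.83 − 1.4)² = 1.7×0.426² = 0.309 mA.
V_DS = V_DD − I_D·R_D = 14 − 0.309×5.6 = 12.3 V.
Saturation requires V_DS ≥ V_GS − V_t = 0.426 V; 12.3 ≥ 0.426 ✓.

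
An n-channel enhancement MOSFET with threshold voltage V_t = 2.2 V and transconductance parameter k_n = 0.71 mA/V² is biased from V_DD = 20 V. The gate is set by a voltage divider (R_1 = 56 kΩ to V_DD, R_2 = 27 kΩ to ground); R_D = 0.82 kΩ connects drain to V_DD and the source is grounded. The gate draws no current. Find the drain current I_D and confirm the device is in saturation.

V_G = V_DD·R_2/(R_1+R_2) = 20×27/83 = 6.51 V. With the source grounded, V_GS = V_G = 6.51 V.
Assume saturation: I_D = (k_n/2)(V_GS − V_t)² = (0.71/2)×(6.51 − 2.2)² = 0.355×4.31² = 6.58 mA.
V_DS = V_DD − I_D·R_D = 20 − 6.58×0.82 = 14.6 V.
Saturation requires V_DS ≥ V_GS − V_t = 4.31 V; 14.6 ≥ 4.31 ✓.

I_D ≈ 6.6 mA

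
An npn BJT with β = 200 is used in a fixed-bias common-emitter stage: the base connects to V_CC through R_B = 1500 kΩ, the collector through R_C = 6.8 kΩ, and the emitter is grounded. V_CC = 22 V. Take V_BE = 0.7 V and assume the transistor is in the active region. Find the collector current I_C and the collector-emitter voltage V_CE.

I_C ≈ 2.8 mA, V_CE ≈ 2.7 V

Base loop: V_CC = I_B·R_B + V_BE, so I_B = (22 − 0.7)/1500 kΩ = 0.0142 mA.
In the active region I_C = β·I_B = 200 × 0.0142 = 2.84 mA.
Collector loop: V_CE = V_CC − I_C·R_C = 22 − 2.84×6.8 = 2.69 V.
Since V_CE = 2.69 V > V_CE(sat) ≈ 0.2 V, the transistor is in the active region as assumed.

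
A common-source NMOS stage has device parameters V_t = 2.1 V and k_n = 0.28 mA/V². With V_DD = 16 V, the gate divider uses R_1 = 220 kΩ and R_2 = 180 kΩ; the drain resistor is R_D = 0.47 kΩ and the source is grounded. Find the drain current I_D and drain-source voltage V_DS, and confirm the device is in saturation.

I_D ≈ 3.6 mA, V_DS ≈ 14 V

V_G = V_DD·R_2/(R_1+R_2) = 16×180/400 = 7.2 V. With the source grounded, V_GS = V_G = 7.2 V.
Assume saturation: I_D = (k_n/2)(V_GS − V_t)² = (0.28/2)×(7.2 − 2.1)² = 0.14×5.1² = 3.64 mA.
V_DS = V_DD − I_D·R_D = 16 − 3.64×0.47 = 14.3 V.
Saturation requires V_DS ≥ V_GS − V_t = 5.1 V; 14.3 ≥ 5.1 ✓.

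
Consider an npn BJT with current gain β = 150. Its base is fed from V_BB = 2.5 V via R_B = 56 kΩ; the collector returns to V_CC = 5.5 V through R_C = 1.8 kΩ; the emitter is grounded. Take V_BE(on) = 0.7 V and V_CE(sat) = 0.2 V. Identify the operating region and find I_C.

Assume active: I_B = (2.5 − 0.7)/56 = 0.0321 mA, giving I_C = β·I_B = 4.82 mA.
But then V_CE = 5.5 − 4.82×1.8 = -3.18 V < V_CE(sat) = 0.2 V — impossible in the active region.
So the transistor is saturated. With V_CE = 0.2 V, I_C = (V_CC − 0.2)/R_C = 5.3/1.8 = 2.94 mA.
Check: β·I_B = 4.82 mA > I_C = 2.94 mA, confirming saturation.

saturation; I_C ≈ 2.9 mA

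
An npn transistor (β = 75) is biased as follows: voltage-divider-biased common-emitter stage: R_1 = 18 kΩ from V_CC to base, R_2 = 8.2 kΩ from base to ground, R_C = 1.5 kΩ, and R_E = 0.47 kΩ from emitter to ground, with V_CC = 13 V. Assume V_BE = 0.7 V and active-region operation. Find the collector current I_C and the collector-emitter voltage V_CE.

Thevenize the base divider: V_Th = V_CC·R_2/(R_1+R_2) = 13×8.2/26.2 = 4.07 V, R_Th = R_1‖R_2 = 5.63 kΩ.
Base-emitter loop: V_Th = I_B·R_Th + V_BE + (β+1)I_B·R_E, so I_B = (4.07 − 0.7) / (5.63 + 76×0.47) = 0.0815 mA.
I_C = β·I_B = 75×0.0815 = 6.11 mA, and I_E = (β+1)I_B = 6.19 mA.
V_CE = V_CC − I_C·R_C − I_E·R_E = 13 − 6.11×1.5 − 6.19×0.47 = 0.926 V.
V_CE = 0.926 V > 0.2 V confirms active-region operation.

I_C ≈ 6.1 mA, V_CE ≈ 0.93 V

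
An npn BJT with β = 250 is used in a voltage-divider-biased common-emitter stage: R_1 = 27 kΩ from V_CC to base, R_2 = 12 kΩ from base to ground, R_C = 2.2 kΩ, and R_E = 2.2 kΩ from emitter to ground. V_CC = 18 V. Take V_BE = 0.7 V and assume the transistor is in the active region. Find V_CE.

V_CE ≈ 8.5 V

Thevenize the base divider: V_Th = V_CC·R_2/(R_1+R_2) = 18×12/39 = 5.54 V, R_Th = R_1‖R_2 = 8.31 kΩ.
Base-emitter loop: V_Th = I_B·R_Th + V_BE + (β+1)I_B·R_E, so I_B = (5.54 − 0.7) / (8.31 + 251×2.2) = 0.00863 mA.
I_C = β·I_B = 250×0.00863 = 2.16 mA, and I_E = (β+1)I_B = 2.17 mA.
V_CE = V_CC − I_C·R_C − I_E·R_E = 18 − 2.16×2.2 − 2.17×2.2 = 8.49 V.
V_CE = 8.49 V > 0.2 V confirms active-region operation.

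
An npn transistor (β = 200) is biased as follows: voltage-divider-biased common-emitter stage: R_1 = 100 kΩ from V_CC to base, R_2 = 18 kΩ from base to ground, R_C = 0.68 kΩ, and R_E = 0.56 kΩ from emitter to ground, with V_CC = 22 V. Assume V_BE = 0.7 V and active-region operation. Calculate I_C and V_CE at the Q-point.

I_C ≈ 4.2 mA, V_CE ≈ 17 V

Thevenize the base divider: V_Th = V_CC·R_2/(R_1+R_2) = 22×18/118 = 3.36 V, R_Th = R_1‖R_2 = 15.3 kΩ.
Base-emitter loop: V_Th = I_B·R_Th + V_BE + (β+1)I_B·R_E, so I_B = (3.36 − 0.7) / (15.3 + 201×0.56) = 0.0208 mA.
I_C = β·I_B = 200×0.0208 = 4.16 mA, and I_E = (β+1)I_B = 4.18 mA.
V_CE = V_CC − I_C·R_C − I_E·R_E = 22 − 4.16×0.68 − 4.18×0.56 = 16.8 V.
V_CE = 16.8 V > 0.2 V confirms active-region operation.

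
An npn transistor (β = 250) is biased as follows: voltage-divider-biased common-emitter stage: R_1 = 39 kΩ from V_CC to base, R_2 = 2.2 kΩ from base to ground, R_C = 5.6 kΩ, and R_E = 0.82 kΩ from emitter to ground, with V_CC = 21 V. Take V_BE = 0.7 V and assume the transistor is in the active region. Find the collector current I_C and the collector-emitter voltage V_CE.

Thevenize the base divider: V_Th = V_CC·R_2/(R_1+R_2) = 21×2.2/41.2 = 1.12 V, R_Th = R_1‖R_2 = 2.08 kΩ.
Base-emitter loop: V_Th = I_B·R_Th + V_BE + (β+1)I_B·R_E, so I_B = (1.12 − 0.7) / (2.08 + 251×0.82) = 0.00203 mA.
I_C = β·I_B = 250×0.00203 = 0.507 mA, and I_E = (β+1)I_B = 0.509 mA.
V_CE = V_CC − I_C·R_C − I_E·R_E = 21 − 0.507×5.6 − 0.509×0.82 = 17.7 V.
V_CE = 17.7 V > 0.2 V confirms active-region operation.

I_C ≈ 0.51 mA, V_CE ≈ 18 V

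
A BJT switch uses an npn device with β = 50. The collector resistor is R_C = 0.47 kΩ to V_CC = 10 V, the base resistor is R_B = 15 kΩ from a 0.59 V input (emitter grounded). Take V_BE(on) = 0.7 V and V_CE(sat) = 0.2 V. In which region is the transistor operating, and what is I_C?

cutoff; I_C ≈ 0

V_BB = 0.59 V ≤ V_BE(on) = 0.7 V, so the base-emitter junction is not forward biased.
The transistor is in cutoff: I_B = I_C = 0.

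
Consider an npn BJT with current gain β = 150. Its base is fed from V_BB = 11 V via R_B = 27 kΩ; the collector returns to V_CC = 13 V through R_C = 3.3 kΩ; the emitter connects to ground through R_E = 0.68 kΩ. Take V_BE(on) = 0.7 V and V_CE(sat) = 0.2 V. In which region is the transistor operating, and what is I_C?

Assume active: I_B = (11 − 0.7)/(27 + 151×0.68) = 0.0794 mA, I_C = β·I_B = 11.9 mA.
Then V_CE = 13 − 11.9×3.3 − 12×0.68 = -34.5 V < 0.2 V — the active assumption fails.
Re-solve with V_CE = 0.2 V. KCL at the emitter: V_E/R_E = (V_BB−0.7−V_E)/R_B + (V_CC−0.2−V_E)/R_C, giving V_E = 2.35 V.
I_C = (V_CC − 0.2 − V_E)/R_C = (12.8 − 2.35)/3.3 = 3.17 mA.
Check: I_B = (10.3 − 2.35)/27 = 0.294 mA, and β·I_B = 44.2 mA > I_C, confirming saturation.

saturation; I_C ≈ 3.2 mA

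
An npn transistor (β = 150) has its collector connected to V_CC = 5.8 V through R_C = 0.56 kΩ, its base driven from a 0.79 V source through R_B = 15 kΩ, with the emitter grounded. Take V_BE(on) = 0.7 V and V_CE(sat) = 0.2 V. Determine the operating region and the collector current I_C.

active; I_C ≈ 0.9 mA

Assume active. Base-emitter loop: I_B = (V_BB − V_BE)/R_B = (0.79 − 0.7)/15 = 0.006 mA.
I_C = β·I_B = 150×0.006 = 0.9 mA.
V_CE = V_CC − I_C·R_C = 5.8 − 0.9×0.56 = 5.3 V > V_CE(sat), so the active-region assumption holds.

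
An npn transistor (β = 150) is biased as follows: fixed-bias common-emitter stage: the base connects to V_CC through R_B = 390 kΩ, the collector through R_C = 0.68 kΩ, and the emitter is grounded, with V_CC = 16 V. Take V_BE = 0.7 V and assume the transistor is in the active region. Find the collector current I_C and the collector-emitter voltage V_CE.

I_C ≈ 5.9 mA, V_CE ≈ 12 V

Base loop: V_CC = I_B·R_B + V_BE, so I_B = (16 − 0.7)/390 kΩ = 0.0392 mA.
In the active region I_C = β·I_B = 150 × 0.0392 = 5.88 mA.
Collector loop: V_CE = V_CC − I_C·R_C = 16 − 5.88×0.68 = 12 V.
Since V_CE = 12 V > V_CE(sat) ≈ 0.2 V, the transistor is in the active region as assumed.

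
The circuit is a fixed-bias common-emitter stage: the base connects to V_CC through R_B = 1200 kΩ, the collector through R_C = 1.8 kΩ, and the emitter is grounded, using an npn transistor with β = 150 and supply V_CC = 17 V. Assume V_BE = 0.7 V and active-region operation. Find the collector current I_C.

Base loop: V_CC = I_B·R_B + V_BE, so I_B = (17 − 0.7)/1200 kΩ = 0.0136 mA.
In the active region I_C = β·I_B = 150 × 0.0136 = 2.04 mA.
Collector loop: V_CE = V_CC − I_C·R_C = 17 − 2.04×1.8 = 13.3 V.
Since V_CE = 13.3 V > V_CE(sat) ≈ 0.2 V, the transistor is in the active region as assumed.

I_C ≈ 2 mA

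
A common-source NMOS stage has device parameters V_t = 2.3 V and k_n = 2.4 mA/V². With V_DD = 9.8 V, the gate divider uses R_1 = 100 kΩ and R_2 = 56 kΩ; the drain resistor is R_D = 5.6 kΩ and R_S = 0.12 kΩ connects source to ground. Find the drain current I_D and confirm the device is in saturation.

V_G = V_DD·R_2/(R_1+R_2) = 9.8×56/156 = 3.52 V.
Assume saturation: I_D = (k_n/2)(V_GS − V_t)² with V_GS = V_G − I_D·R_S = 3.52 − 0.12·I_D.
Substituting gives 0.0173·I_D² − 1.35·I_D + 1.78 = 0, with roots I_D = 1.34 or 76.8 mA.
The root I_D = 76.8 mA gives V_GS = -5.7 V ≤ V_t, so take I_D = 1.34 mA.
Then V_GS = 3.36 V and V_DS = V_DD − I_D(R_D+R_S) = 9.8 − 1.34×5.72 = 2.13 V.
Saturation requires V_DS ≥ V_GS − V_t = 1.06 V; 2.13 ≥ 1.06 ✓.

I_D ≈ 1.3 mA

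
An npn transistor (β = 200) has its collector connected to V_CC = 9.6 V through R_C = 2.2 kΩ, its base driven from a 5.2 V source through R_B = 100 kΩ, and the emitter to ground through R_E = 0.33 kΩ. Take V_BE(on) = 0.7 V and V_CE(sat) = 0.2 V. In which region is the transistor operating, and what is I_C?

saturation; I_C ≈ 3.7 mA

Assume active: I_B = (5.2 − 0.7)/(100 + 201×0.33) = 0.0271 mA, I_C = β·I_B = 5.41 mA.
Then V_CE = 9.6 − 5.41×2.2 − 5.44×0.33 = -4.1 V < 0.2 V — the active assumption fails.
Re-solve with V_CE = 0.2 V. KCL at the emitter: V_E/R_E = (V_BB−0.7−V_E)/R_B + (V_CC−0.2−V_E)/R_C, giving V_E = 1.24 V.
I_C = (V_CC − 0.2 − V_E)/R_C = (9.4 − 1.24)/2.2 = 3.71 mA.
Check: I_B = (4.5 − 1.24)/100 = 0.0326 mA, and β·I_B = 6.53 mA > I_C, confirming saturation.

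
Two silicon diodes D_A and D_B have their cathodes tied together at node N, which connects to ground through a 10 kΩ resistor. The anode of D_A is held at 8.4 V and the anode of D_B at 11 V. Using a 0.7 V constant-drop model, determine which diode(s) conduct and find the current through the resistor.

Only D_B conducts; I_R ≈ 1 mA

Assume both conduct. Then node N would need to be at both 8.4−0.7 = 7.7 V and 11−0.7 = 10.3 V, which is impossible.
Assume only D_B conducts: V_N = 11 − 0.7 = 10.3 V, so I_R = 10.3/10 = 1.03 mA.
Check D_A: its anode-to-cathode voltage is 8.4 − 10.3 = -1.9 V < 0.7 V, so it is off. The assumption is consistent.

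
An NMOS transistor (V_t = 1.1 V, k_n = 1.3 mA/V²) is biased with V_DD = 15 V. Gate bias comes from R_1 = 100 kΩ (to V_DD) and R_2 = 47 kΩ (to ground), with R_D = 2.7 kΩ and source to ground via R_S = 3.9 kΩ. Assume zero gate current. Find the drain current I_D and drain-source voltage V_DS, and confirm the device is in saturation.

V_G = V_DD·R_2/(R_1+R_2) = 15×47/147 = 4.8 V.
Assume saturation: I_D = (k_n/2)(V_GS − V_t)² with V_GS = V_G − I_D·R_S = 4.8 − 3.9·I_D.
Substituting gives 9.89·I_D² − 19.7·I_D + 8.88 = 0, with roots I_D = 0.685 or 1.31 mA.
The root I_D = 1.31 mA gives V_GS = -0.321 V ≤ V_t, so take I_D = 0.685 mA.
Then V_GS = 2.13 V and V_DS = V_DD − I_D(R_D+R_S) = 15 − 0.685×6.6 = 10.5 V.
Saturation requires V_DS ≥ V_GS − V_t = 1.03 V; 10.5 ≥ 1.03 ✓.

I_D ≈ 0.68 mA, V_DS ≈ 10 V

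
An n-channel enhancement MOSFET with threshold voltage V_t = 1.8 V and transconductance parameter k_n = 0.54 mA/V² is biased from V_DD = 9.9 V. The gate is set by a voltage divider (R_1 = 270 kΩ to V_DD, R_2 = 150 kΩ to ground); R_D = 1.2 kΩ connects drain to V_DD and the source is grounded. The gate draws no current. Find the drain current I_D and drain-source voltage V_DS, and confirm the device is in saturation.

I_D ≈ 0.81 mA, V_DS ≈ 8.9 V

V_G = V_DD·R_2/(R_1+R_2) = 9.9×150/420 = 3.54 V. With the source grounded, V_GS = V_G = 3.54 V.
Assume saturation: I_D = (k_n/2)(V_GS − V_t)² = (0.54/2)×(3.54 − 1.8)² = 0.27×1.74² = 0.813 mA.
V_DS = V_DD − I_D·R_D = 9.9 − 0.813×1.2 = 8.92 V.
Saturation requires V_DS ≥ V_GS − V_t = 1.74 V; 8.92 ≥ 1.74 ✓.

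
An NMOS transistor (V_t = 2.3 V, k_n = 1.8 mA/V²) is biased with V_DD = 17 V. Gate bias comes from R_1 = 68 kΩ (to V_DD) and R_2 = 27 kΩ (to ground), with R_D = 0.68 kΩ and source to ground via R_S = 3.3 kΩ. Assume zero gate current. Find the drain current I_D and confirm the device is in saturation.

V_G = V_DD·R_2/(R_1+R_2) = 17×27/95 = 4.83 V.
Assume saturation: I_D = (k_n/2)(V_GS − V_t)² with V_GS = V_G − I_D·R_S = 4.83 − 3.3·I_D.
Substituting gives 9.8·I_D² − 16·I_D + 5.77 = 0, with roots I_D = 0.534 or 1.1 mA.
The root I_D = 1.1 mA gives V_GS = 1.19 V ≤ V_t, so take I_D = 0.534 mA.
Then V_GS = 3.07 V and V_DS = V_DD − I_D(R_D+R_S) = 17 − 0.534×3.98 = 14.9 V.
Saturation requires V_DS ≥ V_GS − V_t = 0.77 V; 14.9 ≥ 0.77 ✓.

I_D ≈ 0.53 mA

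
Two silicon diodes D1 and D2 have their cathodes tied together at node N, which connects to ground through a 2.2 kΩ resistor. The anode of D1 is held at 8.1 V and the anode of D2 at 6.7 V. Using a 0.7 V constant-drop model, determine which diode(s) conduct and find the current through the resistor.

Assume both conduct. Then node N would need to be at both 8.1−0.7 = 7.4 V and 6.7−0.7 = 6 V, which is impossible.
Assume only D1 conducts: V_N = 8.1 − 0.7 = 7.4 V, so I_R = 7.4/2.2 = 3.36 mA.
Check D2: its anode-to-cathode voltage is 6.7 − 7.4 = -0.7 V < 0.7 V, so it is off. The assumption is consistent.

Only D1 conducts; I_R ≈ 3.4 mA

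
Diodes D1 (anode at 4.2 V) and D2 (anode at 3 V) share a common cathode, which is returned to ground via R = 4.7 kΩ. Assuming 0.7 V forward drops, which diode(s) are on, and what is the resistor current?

Only D1 conducts; I_R ≈ 0.74 mA

Assume both conduct. Then node N would need to be at both 4.2−0.7 = 3.5 V and 3−0.7 = 2.3 V, which is impossible.
Assume only D1 conducts: V_N = 4.2 − 0.7 = 3.5 V, so I_R = 3.5/4.7 = 0.745 mA.
Check D2: its anode-to-cathode voltage is 3 − 3.5 = -0.5 V < 0.7 V, so it is off. The assumption is consistent.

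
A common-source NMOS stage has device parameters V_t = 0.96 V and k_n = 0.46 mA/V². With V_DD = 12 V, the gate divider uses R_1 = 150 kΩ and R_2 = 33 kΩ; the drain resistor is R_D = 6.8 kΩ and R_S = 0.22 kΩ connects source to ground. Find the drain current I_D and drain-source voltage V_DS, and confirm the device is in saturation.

V_G = V_DD·R_2/(R_1+R_2) = 12×33/183 = 2.16 V.
Assume saturation: I_D = (k_n/2)(V_GS − V_t)² with V_GS = V_G − I_D·R_S = 2.16 − 0.22·I_D.
Substituting gives 0.0111·I_D² − 1.12·I_D + 0.333 = 0, with roots I_D = 0.298 or 100 mA.
The root I_D = 100 mA gives V_GS = -19.9 V ≤ V_t, so take I_D = 0.298 mA.
Then V_GS = 2.1 V and V_DS = V_DD − I_D(R_D+R_S) = 12 − 0.298×7.02 = 9.91 V.
Saturation requires V_DS ≥ V_GS − V_t = 1.14 V; 9.91 ≥ 1.14 ✓.

I_D ≈ 0.3 mA, V_DS ≈ 9.9 V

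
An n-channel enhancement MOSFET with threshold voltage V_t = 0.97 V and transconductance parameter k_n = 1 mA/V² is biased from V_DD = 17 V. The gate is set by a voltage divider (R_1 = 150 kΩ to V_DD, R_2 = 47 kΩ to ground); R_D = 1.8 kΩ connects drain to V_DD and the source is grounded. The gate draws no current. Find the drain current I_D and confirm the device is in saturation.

I_D ≈ 4.8 mA

V_G = V_DD·R_2/(R_1+R_2) = 17×47/197 = 4.06 V. With the source grounded, V_GS = V_G = 4.06 V.
Assume saturation: I_D = (k_n/2)(V_GS − V_t)² = (1/2)×(4.06 − 0.97)² = 0.5×3.09² = 4.76 mA.
V_DS = V_DD − I_D·R_D = 17 − 4.76×1.8 = 8.43 V.
Saturation requires V_DS ≥ V_GS − V_t = 3.09 V; 8.43 ≥ 3.09 ✓.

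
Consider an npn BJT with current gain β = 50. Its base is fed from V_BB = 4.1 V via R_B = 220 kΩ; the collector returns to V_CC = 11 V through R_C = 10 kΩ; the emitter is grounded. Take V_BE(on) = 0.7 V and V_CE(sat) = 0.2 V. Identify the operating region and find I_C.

active; I_C ≈ 0.77 mA

Assume active. Base-emitter loop: I_B = (V_BB − V_BE)/R_B = (4.1 − 0.7)/220 = 0.0155 mA.
I_C = β·I_B = 50×0.0155 = 0.773 mA.
V_CE = V_CC − I_C·R_C = 11 − 0.773×10 = 3.27 V > V_CE(sat), so the active-region assumption holds.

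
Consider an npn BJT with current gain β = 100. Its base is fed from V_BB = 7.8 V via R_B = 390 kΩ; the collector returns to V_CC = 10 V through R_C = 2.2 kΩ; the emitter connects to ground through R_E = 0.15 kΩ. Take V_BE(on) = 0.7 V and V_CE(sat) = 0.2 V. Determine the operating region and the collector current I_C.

active; I_C ≈ 1.8 mA

Assume active. Base-emitter loop: I_B = (V_BB − V_BE)/(R_B + (β+1)R_E) = (7.8 − 0.7)/(390 + 101×0.15) = 0.0175 mA.
I_C = β·I_B = 100×0.0175 = 1.75 mA.
V_CE = V_CC − I_C·R_C − I_E·R_E = 10 − 1.75×2.2 − 1.77×0.15 = 5.88 V > V_CE(sat), so the active-region assumption holds.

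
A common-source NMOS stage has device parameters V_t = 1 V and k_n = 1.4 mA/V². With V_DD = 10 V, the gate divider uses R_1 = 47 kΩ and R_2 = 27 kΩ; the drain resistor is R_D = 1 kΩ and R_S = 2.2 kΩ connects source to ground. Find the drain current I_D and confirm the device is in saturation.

V_G = V_DD·R_2/(R_1+R_2) = 10×27/74 = 3.65 V.
Assume saturation: I_D = (k_n/2)(V_GS − V_t)² with V_GS = V_G − I_D·R_S = 3.65 − 2.2·I_D.
Substituting gives 3.39·I_D² − 9.16·I_D + 4.91 = 0, with roots I_D = 0.737 or 1.97 mA.
The root I_D = 1.97 mA gives V_GS = -0.676 V ≤ V_t, so take I_D = 0.737 mA.
Then V_GS = 2.03 V and V_DS = V_DD − I_D(R_D+R_S) = 10 − 0.737×3.2 = 7.64 V.
Saturation requires V_DS ≥ V_GS − V_t = 1.03 V; 7.64 ≥ 1.03 ✓.

I_D ≈ 0.74 mA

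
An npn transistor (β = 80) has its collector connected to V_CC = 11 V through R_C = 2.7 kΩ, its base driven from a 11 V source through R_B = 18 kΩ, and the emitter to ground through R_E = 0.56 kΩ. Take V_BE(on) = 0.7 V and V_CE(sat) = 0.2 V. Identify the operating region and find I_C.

Assume active: I_B = (11 − 0.7)/(18 + 81×0.56) = 0.163 mA, I_C = β·I_B = 13 mA.
Then V_CE = 11 − 13×2.7 − 13.2×0.56 = -31.5 V < 0.2 V — the active assumption fails.
Re-solve with V_CE = 0.2 V. KCL at the emitter: V_E/R_E = (V_BB−0.7−V_E)/R_B + (V_CC−0.2−V_E)/R_C, giving V_E = 2.07 V.
I_C = (V_CC − 0.2 − V_E)/R_C = (10.8 − 2.07)/2.7 = 3.23 mA.
Check: I_B = (10.3 − 2.07)/18 = 0.457 mA, and β·I_B = 36.6 mA > I_C, confirming saturation.

saturation; I_C ≈ 3.2 mA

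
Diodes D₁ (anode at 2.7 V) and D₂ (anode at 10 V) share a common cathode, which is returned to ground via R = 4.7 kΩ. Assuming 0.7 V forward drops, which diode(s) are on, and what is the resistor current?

Assume both conduct. Then node N would need to be at both 2.7−0.7 = 2 V and 10−0.7 = 9.3 V, which is impossible.
Assume only D₂ conducts: V_N = 10 − 0.7 = 9.3 V, so I_R = 9.3/4.7 = 1.98 mA.
Check D₁: its anode-to-cathode voltage is 2.7 − 9.3 = -6.6 V < 0.7 V, so it is off. The assumption is consistent.

Only D₂ conducts; I_R ≈ 2 mA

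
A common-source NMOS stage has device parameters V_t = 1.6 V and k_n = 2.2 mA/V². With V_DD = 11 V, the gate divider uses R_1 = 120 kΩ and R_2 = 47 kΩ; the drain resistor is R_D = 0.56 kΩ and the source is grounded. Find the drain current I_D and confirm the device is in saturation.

I_D ≈ 2.5 mA

V_G = V_DD·R_2/(R_1+R_2) = 11×47/167 = 3.1 V. With the source grounded, V_GS = V_G = 3.1 V.
Assume saturation: I_D = (k_n/2)(V_GS − V_t)² = (2.2/2)×(3.1 − 1.6)² = 1.1×1.5² = 2.46 mA.
V_DS = V_DD − I_D·R_D = 11 − 2.46×0.56 = 9.62 V.
Saturation requires V_DS ≥ V_GS − V_t = 1.5 V; 9.62 ≥ 1.5 ✓.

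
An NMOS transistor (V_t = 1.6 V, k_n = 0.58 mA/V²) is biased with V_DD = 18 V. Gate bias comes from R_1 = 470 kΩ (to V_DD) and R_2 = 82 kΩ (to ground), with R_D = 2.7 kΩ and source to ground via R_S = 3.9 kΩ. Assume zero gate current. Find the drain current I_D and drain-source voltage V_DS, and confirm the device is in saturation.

I_D ≈ 0.11 mA, V_DS ≈ 17 V

V_G = V_DD·R_2/(R_1+R_2) = 18×82/552 = 2.67 V.
Assume saturation: I_D = (k_n/2)(V_GS − V_t)² with V_GS = V_G − I_D·R_S = 2.67 − 3.9·I_D.
Substituting gives 4.41·I_D² − 3.43·I_D + 0.334 = 0, with roots I_D = 0.114 or 0.663 mA.
The root I_D = 0.663 mA gives V_GS = 0.0879 V ≤ V_t, so take I_D = 0.114 mA.
Then V_GS = 2.23 V and V_DS = V_DD − I_D(R_D+R_S) = 18 − 0.114×6.6 = 17.2 V.
Saturation requires V_DS ≥ V_GS − V_t = 0.628 V; 17.2 ≥ 0.628 ✓.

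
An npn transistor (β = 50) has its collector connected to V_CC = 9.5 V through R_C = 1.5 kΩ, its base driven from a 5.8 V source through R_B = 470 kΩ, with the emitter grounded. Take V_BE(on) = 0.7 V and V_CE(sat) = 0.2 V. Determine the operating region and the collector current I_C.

active; I_C ≈ 0.54 mA

Assume active. Base-emitter loop: I_B = (V_BB − V_BE)/R_B = (5.8 − 0.7)/470 = 0.0109 mA.
I_C = β·I_B = 50×0.0109 = 0.543 mA.
V_CE = V_CC − I_C·R_C = 9.5 − 0.543×1.5 = 8.69 V > V_CE(sat), so the active-region assumption holds.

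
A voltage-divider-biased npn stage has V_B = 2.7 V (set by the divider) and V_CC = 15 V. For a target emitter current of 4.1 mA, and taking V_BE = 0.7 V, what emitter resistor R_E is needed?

R_E ≈ 0.49 kΩ

V_E = V_B − V_BE = 2.7 − 0.7 = 2 V.
R_E = V_E / I_E = 2 / 4.1 = 0.488 kΩ.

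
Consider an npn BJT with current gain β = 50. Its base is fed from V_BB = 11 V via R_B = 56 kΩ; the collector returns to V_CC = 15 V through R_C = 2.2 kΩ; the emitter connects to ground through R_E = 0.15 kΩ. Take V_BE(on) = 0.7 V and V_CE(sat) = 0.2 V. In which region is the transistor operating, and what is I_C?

saturation; I_C ≈ 6.3 mA

Assume active: I_B = (11 − 0.7)/(56 + 51×0.15) = 0.162 mA, I_C = β·I_B = 8.09 mA.
Then V_CE = 15 − 8.09×2.2 − 8.25×0.15 = -4.04 V < 0.2 V — the active assumption fails.
Re-solve with V_CE = 0.2 V. KCL at the emitter: V_E/R_E = (V_BB−0.7−V_E)/R_B + (V_CC−0.2−V_E)/R_C, giving V_E = 0.968 V.
I_C = (V_CC − 0.2 − V_E)/R_C = (14.8 − 0.968)/2.2 = 6.29 mA.
Check: I_B = (10.3 − 0.968)/56 = 0.167 mA, and β·I_B = 8.33 mA > I_C, confirming saturation.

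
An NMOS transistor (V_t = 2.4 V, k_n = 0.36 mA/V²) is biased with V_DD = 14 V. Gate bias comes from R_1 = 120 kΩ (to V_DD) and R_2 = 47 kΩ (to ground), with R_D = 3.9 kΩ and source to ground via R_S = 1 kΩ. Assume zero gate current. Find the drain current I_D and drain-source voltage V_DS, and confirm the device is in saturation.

I_D ≈ 0.28 mA, V_DS ≈ 13 V

V_G = V_DD·R_2/(R_1+R_2) = 14×47/167 = 3.94 V.
Assume saturation: I_D = (k_n/2)(V_GS − V_t)² with V_GS = V_G − I_D·R_S = 3.94 − 1·I_D.
Substituting gives 0.18·I_D² − 1.55·I_D + 0.427 = 0, with roots I_D = 0.284 or 8.35 mA.
The root I_D = 8.35 mA gives V_GS = -4.41 V ≤ V_t, so take I_D = 0.284 mA.
Then V_GS = 3.66 V and V_DS = V_DD − I_D(R_D+R_S) = 14 − 0.284×4.9 = 12.6 V.
Saturation requires V_DS ≥ V_GS − V_t = 1.26 V; 12.6 ≥ 1.26 ✓.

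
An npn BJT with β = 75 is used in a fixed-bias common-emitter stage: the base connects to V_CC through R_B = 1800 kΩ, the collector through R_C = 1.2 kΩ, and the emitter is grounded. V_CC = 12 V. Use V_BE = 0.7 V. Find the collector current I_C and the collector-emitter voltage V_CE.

I_C ≈ 0.47 mA, V_CE ≈ 11 V

Base loop: V_CC = I_B·R_B + V_BE, so I_B = (12 − 0.7)/1800 kΩ = 0.00628 mA.
In the active region I_C = β·I_B = 75 × 0.00628 = 0.471 mA.
Collector loop: V_CE = V_CC − I_C·R_C = 12 − 0.471×1.2 = 11.4 V.
Since V_CE = 11.4 V > V_CE(sat) ≈ 0.2 V, the transistor is in the active region as assumed.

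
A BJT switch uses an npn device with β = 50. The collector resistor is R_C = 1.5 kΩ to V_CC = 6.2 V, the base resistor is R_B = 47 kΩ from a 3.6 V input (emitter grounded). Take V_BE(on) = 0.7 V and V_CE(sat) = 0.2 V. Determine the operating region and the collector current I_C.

Assume active. Base-emitter loop: I_B = (V_BB − V_BE)/R_B = (3.6 − 0.7)/47 = 0.0617 mA.
I_C = β·I_B = 50×0.0617 = 3.09 mA.
V_CE = V_CC − I_C·R_C = 6.2 − 3.09×1.5 = 1.57 V > V_CE(sat), so the active-region assumption holds.

active; I_C ≈ 3.1 mA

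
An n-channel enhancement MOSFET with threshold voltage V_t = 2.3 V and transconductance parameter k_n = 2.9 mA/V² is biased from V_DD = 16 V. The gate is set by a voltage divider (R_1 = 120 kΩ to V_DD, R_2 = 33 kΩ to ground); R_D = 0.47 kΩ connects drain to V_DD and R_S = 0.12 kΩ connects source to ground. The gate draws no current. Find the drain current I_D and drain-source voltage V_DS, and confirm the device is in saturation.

V_G = V_DD·R_2/(R_1+R_2) = 16×33/153 = 3.45 V.
Assume saturation: I_D = (k_n/2)(V_GS − V_t)² with V_GS = V_G − I_D·R_S = 3.45 − 0.12·I_D.
Substituting gives 0.0209·I_D² − 1.4·I_D + 1.92 = 0, with roots I_D = 1.4 or 65.7 mA.
The root I_D = 65.7 mA gives V_GS = -4.43 V ≤ V_t, so take I_D = 1.4 mA.
Then V_GS = 3.28 V and V_DS = V_DD − I_D(R_D+R_S) = 16 − 1.4×0.59 = 15.2 V.
Saturation requires V_DS ≥ V_GS − V_t = 0.983 V; 15.2 ≥ 0.983 ✓.

I_D ≈ 1.4 mA, V_DS ≈ 15 V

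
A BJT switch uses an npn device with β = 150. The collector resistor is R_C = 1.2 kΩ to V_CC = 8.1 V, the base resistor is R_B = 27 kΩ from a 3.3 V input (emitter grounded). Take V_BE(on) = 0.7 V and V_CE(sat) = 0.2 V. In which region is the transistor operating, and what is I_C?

saturation; I_C ≈ 6.6 mA

Assume active: I_B = (3.3 − 0.7)/27 = 0.0963 mA, giving I_C = β·I_B = 14.4 mA.
But then V_CE = 8.1 − 14.4×1.2 = -9.23 V < V_CE(sat) = 0.2 V — impossible in the active region.
So the transistor is saturated. With V_CE = 0.2 V, I_C = (V_CC − 0.2)/R_C = 7.9/1.2 = 6.58 mA.
Check: β·I_B = 14.4 mA > I_C = 6.58 mA, confirming saturation.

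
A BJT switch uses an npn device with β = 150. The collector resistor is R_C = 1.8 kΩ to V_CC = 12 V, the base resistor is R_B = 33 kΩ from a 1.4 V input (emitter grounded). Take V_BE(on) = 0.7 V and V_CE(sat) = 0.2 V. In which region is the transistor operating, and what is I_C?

Assume active. Base-emitter loop: I_B = (V_BB − V_BE)/R_B = (1.4 − 0.7)/33 = 0.0212 mA.
I_C = β·I_B = 150×0.0212 = 3.18 mA.
V_CE = V_CC − I_C·R_C = 12 − 3.18×1.8 = 6.27 V > V_CE(sat), so the active-region assumption holds.

active; I_C ≈ 3.2 mA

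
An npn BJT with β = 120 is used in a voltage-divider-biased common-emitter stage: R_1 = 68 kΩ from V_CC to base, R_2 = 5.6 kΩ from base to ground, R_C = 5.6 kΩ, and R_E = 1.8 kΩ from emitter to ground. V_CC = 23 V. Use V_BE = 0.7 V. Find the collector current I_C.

I_C ≈ 0.57 mA

Thevenize the base divider: V_Th = V_CC·R_2/(R_1+R_2) = 23×5.6/73.6 = 1.75 V, R_Th = R_1‖R_2 = 5.17 kΩ.
Base-emitter loop: V_Th = I_B·R_Th + V_BE + (β+1)I_B·R_E, so I_B = (1.75 − 0.7) / (5.17 + 121×1.8) = 0.00471 mA.
I_C = β·I_B = 120×0.00471 = 0.565 mA, and I_E = (β+1)I_B = 0.57 mA.
V_CE = V_CC − I_C·R_C − I_E·R_E = 23 − 0.565×5.6 − 0.57×1.8 = 18.8 V.
V_CE = 18.8 V > 0.2 V confirms active-region operation.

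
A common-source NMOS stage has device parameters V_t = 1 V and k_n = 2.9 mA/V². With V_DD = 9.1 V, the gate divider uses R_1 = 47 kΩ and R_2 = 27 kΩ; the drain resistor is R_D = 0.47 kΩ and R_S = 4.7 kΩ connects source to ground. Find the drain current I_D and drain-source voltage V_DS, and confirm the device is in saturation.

V_G = V_DD·R_2/(R_1+R_2) = 9.1×27/74 = 3.32 V.
Assume saturation: I_D = (k_n/2)(V_GS − V_t)² with V_GS = V_G − I_D·R_S = 3.32 − 4.7·I_D.
Substituting gives 32·I_D² − 32.6·I_D + 7.81 = 0, with roots I_D = 0.384 or 0.634 mA.
The root I_D = 0.634 mA gives V_GS = 0.339 V ≤ V_t, so take I_D = 0.384 mA.
Then V_GS = 1.51 V and V_DS = V_DD − I_D(R_D+R_S) = 9.1 − 0.384×5.17 = 7.11 V.
Saturation requires V_DS ≥ V_GS − V_t = 0.515 V; 7.11 ≥ 0.515 ✓.

I_D ≈ 0.38 mA, V_DS ≈ 7.1 V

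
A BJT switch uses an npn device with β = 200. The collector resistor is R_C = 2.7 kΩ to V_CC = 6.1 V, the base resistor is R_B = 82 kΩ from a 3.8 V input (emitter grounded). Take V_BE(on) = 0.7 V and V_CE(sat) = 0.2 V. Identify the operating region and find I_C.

saturation; I_C ≈ 2.2 mA

Assume active: I_B = (3.8 − 0.7)/82 = 0.0378 mA, giving I_C = β·I_B = 7.56 mA.
But then V_CE = 6.1 − 7.56×2.7 = -14.3 V < V_CE(sat) = 0.2 V — impossible in the active region.
So the transistor is saturated. With V_CE = 0.2 V, I_C = (V_CC − 0.2)/R_C = 5.9/2.7 = 2.19 mA.
Check: β·I_B = 7.56 mA > I_C = 2.19 mA, confirming saturation.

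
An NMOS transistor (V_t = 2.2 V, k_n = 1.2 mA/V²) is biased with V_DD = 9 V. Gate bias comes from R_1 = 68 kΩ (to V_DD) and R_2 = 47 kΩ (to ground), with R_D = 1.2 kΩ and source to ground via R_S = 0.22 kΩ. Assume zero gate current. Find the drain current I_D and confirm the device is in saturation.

I_D ≈ 0.96 mA

V_G = V_DD·R_2/(R_1+R_2) = 9×47/115 = 3.68 V.
Assume saturation: I_D = (k_n/2)(V_GS − V_t)² with V_GS = V_G − I_D·R_S = 3.68 − 0.22·I_D.
Substituting gives 0.029·I_D² − 1.39·I_D + 1.31 = 0, with roots I_D = 0.962 or 46.9 mA.
The root I_D = 46.9 mA gives V_GS = -6.64 V ≤ V_t, so take I_D = 0.962 mA.
Then V_GS = 3.47 V and V_DS = V_DD − I_D(R_D+R_S) = 9 − 0.962×1.42 = 7.63 V.
Saturation requires V_DS ≥ V_GS − V_t = 1.27 V; 7.63 ≥ 1.27 ✓.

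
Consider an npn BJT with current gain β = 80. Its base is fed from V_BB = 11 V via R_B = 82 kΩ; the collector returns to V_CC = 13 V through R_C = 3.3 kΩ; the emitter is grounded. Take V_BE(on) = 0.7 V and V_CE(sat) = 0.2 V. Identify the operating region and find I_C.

saturation; I_C ≈ 3.9 mA

Assume active: I_B = (11 − 0.7)/82 = 0.126 mA, giving I_C = β·I_B = 10 mA.
But then V_CE = 13 − 10×3.3 = -20.2 V < V_CE(sat) = 0.2 V — impossible in the active region.
So the transistor is saturated. With V_CE = 0.2 V, I_C = (V_CC − 0.2)/R_C = 12.8/3.3 = 3.88 mA.
Check: β·I_B = 10 mA > I_C = 3.88 mA, confirming saturation.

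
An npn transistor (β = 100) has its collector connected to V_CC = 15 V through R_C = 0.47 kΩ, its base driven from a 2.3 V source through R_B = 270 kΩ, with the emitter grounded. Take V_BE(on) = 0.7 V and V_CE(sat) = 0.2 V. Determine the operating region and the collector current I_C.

active; I_C ≈ 0.59 mA

Assume active. Base-emitter loop: I_B = (V_BB − V_BE)/R_B = (2.3 − 0.7)/270 = 0.00593 mA.
I_C = β·I_B = 100×0.00593 = 0.593 mA.
V_CE = V_CC − I_C·R_C = 15 − 0.593×0.47 = 14.7 V > V_CE(sat), so the active-region assumption holds.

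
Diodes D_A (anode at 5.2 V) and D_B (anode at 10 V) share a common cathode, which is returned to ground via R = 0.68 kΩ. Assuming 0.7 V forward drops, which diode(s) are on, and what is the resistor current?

Assume both conduct. Then node N would need to be at both 5.2−0.7 = 4.5 V and 10−0.7 = 9.3 V, which is impossible.
Assume only D_B conducts: V_N = 10 − 0.7 = 9.3 V, so I_R = 9.3/0.68 = 13.7 mA.
Check D_A: its anode-to-cathode voltage is 5.2 − 9.3 = -4.1 V < 0.7 V, so it is off. The assumption is consistent.

Only D_B conducts; I_R ≈ 14 mA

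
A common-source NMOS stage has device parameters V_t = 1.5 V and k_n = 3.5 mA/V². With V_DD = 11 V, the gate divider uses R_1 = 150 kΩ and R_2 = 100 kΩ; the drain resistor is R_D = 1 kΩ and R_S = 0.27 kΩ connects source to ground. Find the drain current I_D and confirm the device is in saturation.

I_D ≈ 4.7 mA

V_G = V_DD·R_2/(R_1+R_2) = 11×100/250 = 4.4 V.
Assume saturation: I_D = (k_n/2)(V_GS − V_t)² with V_GS = V_G − I_D·R_S = 4.4 − 0.27·I_D.
Substituting gives 0.128·I_D² − 3.74·I_D + 14.7 = 0, with roots I_D = 4.68 or 24.6 mA.
The root I_D = 24.6 mA gives V_GS = -2.25 V ≤ V_t, so take I_D = 4.68 mA.
Then V_GS = 3.14 V and V_DS = V_DD − I_D(R_D+R_S) = 11 − 4.68×1.27 = 5.05 V.
Saturation requires V_DS ≥ V_GS − V_t = 1.64 V; 5.05 ≥ 1.64 ✓.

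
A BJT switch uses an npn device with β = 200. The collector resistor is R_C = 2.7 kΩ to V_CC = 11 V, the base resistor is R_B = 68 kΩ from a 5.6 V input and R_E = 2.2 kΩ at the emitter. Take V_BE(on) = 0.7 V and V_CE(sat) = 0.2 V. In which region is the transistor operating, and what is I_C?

active; I_C ≈ 1.9 mA

Assume active. Base-emitter loop: I_B = (V_BB − V_BE)/(R_B + (β+1)R_E) = (5.6 − 0.7)/(68 + 201×2.2) = 0.0096 mA.
I_C = β·I_B = 200×0.0096 = 1.92 mA.
V_CE = V_CC − I_C·R_C − I_E·R_E = 11 − 1.92×2.7 − 1.93×2.2 = 1.57 V > V_CE(sat), so the active-region assumption holds.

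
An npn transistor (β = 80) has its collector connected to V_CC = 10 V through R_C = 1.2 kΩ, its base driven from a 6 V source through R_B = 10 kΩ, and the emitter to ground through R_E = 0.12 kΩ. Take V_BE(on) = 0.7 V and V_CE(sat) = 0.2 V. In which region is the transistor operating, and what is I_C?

saturation; I_C ≈ 7.4 mA

Assume active: I_B = (6 − 0.7)/(10 + 81×0.12) = 0.269 mA, I_C = β·I_B = 21.5 mA.
Then V_CE = 10 − 21.5×1.2 − 21.8×0.12 = -18.4 V < 0.2 V — the active assumption fails.
Re-solve with V_CE = 0.2 V. KCL at the emitter: V_E/R_E = (V_BB−0.7−V_E)/R_B + (V_CC−0.2−V_E)/R_C, giving V_E = 0.938 V.
I_C = (V_CC − 0.2 − V_E)/R_C = (9.8 − 0.938)/1.2 = 7.38 mA.
Check: I_B = (5.3 − 0.938)/10 = 0.436 mA, and β·I_B = 34.9 mA > I_C, confirming saturation.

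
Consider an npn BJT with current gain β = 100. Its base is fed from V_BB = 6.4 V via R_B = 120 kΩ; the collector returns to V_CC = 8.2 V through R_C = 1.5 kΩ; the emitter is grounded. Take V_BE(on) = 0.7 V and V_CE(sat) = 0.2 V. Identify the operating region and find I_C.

active; I_C ≈ 4.8 mA

Assume active. Base-emitter loop: I_B = (V_BB − V_BE)/R_B = (6.4 − 0.7)/120 = 0.0475 mA.
I_C = β·I_B = 100×0.0475 = 4.75 mA.
V_CE = V_CC − I_C·R_C = 8.2 − 4.75×1.5 = 1.07 V > V_CE(sat), so the active-region assumption holds.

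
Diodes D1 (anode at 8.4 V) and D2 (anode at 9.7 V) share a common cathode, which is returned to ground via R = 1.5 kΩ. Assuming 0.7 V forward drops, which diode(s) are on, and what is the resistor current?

Only D2 conducts; I_R ≈ 6 mA

Assume both conduct. Then node N would need to be at both 8.4−0.7 = 7.7 V and 9.7−0.7 = 9 V, which is impossible.
Assume only D2 conducts: V_N = 9.7 − 0.7 = 9 V, so I_R = 9/1.5 = 6 mA.
Check D1: its anode-to-cathode voltage is 8.4 − 9 = -0.6 V < 0.7 V, so it is off. The assumption is consistent.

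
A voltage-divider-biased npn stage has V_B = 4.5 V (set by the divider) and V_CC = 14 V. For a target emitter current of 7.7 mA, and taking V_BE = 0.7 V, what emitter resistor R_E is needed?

R_E ≈ 0.49 kΩ

V_E = V_B − V_BE = 4.5 − 0.7 = 3.8 V.
R_E = V_E / I_E = 3.8 / 7.7 = 0.494 kΩ.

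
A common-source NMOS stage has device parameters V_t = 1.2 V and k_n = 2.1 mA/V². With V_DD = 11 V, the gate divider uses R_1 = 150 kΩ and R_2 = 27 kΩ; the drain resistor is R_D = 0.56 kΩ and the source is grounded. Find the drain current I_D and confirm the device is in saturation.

I_D ≈ 0.24 mA

V_G = V_DD·R_2/(R_1+R_2) = 11×27/177 = 1.68 V. With the source grounded, V_GS = V_G = 1.68 V.
Assume saturation: I_D = (k_n/2)(V_GS − V_t)² = (2.1/2)×(1.68 − 1.2)² = 1.05×0.478² = 0.24 mA.
V_DS = V_DD − I_D·R_D = 11 − 0.24×0.56 = 10.9 V.
Saturation requires V_DS ≥ V_GS − V_t = 0.478 V; 10.9 ≥ 0.478 ✓.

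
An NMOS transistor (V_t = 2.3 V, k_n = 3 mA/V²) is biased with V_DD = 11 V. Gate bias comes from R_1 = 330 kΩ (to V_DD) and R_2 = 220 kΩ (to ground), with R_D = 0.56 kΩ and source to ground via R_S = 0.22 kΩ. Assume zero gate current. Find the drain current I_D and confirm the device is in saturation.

I_D ≈ 3.1 mA

V_G = V_DD·R_2/(R_1+R_2) = 11×220/550 = 4.4 V.
Assume saturation: I_D = (k_n/2)(V_GS − V_t)² with V_GS = V_G − I_D·R_S = 4.4 − 0.22·I_D.
Substituting gives 0.0726·I_D² − 2.39·I_D + 6.62 = 0, with roots I_D = 3.06 or 29.8 mA.
The root I_D = 29.8 mA gives V_GS = -2.16 V ≤ V_t, so take I_D = 3.06 mA.
Then V_GS = 3.73 V and V_DS = V_DD − I_D(R_D+R_S) = 11 − 3.06×0.78 = 8.62 V.
Saturation requires V_DS ≥ V_GS − V_t = 1.43 V; 8.62 ≥ 1.43 ✓.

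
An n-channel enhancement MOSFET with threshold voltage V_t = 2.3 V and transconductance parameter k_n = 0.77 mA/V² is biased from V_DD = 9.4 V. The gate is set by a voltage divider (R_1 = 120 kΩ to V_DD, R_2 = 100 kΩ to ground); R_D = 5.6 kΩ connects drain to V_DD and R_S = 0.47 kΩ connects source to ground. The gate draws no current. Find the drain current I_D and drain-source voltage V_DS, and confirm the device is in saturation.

I_D ≈ 0.92 mA, V_DS ≈ 3.8 V

V_G = V_DD·R_2/(R_1+R_2) = 9.4×100/220 = 4.27 V.
Assume saturation: I_D = (k_n/2)(V_GS − V_t)² with V_GS = V_G − I_D·R_S = 4.27 − 0.47·I_D.
Substituting gives 0.085·I_D² − 1.71·I_D + 1.5 = 0, with roots I_D = 0.916 or 19.2 mA.
The root I_D = 19.2 mA gives V_GS = -4.77 V ≤ V_t, so take I_D = 0.916 mA.
Then V_GS = 3.84 V and V_DS = V_DD − I_D(R_D+R_S) = 9.4 − 0.916×6.07 = 3.84 V.
Saturation requires V_DS ≥ V_GS − V_t = 1.54 V; 3.84 ≥ 1.54 ✓.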